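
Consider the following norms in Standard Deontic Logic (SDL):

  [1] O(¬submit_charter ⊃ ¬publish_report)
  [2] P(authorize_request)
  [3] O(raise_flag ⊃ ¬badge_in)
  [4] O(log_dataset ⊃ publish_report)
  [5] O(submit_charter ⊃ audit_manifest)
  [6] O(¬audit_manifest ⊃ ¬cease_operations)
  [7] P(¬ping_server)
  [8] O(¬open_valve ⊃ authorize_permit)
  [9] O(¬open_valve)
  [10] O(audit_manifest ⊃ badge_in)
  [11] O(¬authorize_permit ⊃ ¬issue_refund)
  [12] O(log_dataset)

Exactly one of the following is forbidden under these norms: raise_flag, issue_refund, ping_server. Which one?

Premise 12 gives O(log_dataset).
Premise 4 is O(log_dataset ⊃ publish_report); since O(log_dataset), deontic closure gives O(publish_report).
Premise 1 is O(¬submit_charter ⊃ ¬publish_report); contrapositively O(publish_report ⊃ submit_charter). Since O(publish_report) holds, K gives O(submit_charter).
From O(submit_charter) and premise 5, O(submit_charter ⊃ audit_manifest), we obtain O(audit_manifest).
Applying K to premise 10 (O(audit_manifest ⊃ badge_in)) and O(audit_manifest) yields O(badge_in).
Premise 3, O(raise_flag ⊃ ¬badge_in), contraposes to O(badge_in ⊃ ¬raise_flag); with O(badge_in) we get O(¬raise_flag).
So O(¬raise_flag) holds, i.e. raise_flag is forbidden. None of the other listed options is forbidden under the premises.

raise_flag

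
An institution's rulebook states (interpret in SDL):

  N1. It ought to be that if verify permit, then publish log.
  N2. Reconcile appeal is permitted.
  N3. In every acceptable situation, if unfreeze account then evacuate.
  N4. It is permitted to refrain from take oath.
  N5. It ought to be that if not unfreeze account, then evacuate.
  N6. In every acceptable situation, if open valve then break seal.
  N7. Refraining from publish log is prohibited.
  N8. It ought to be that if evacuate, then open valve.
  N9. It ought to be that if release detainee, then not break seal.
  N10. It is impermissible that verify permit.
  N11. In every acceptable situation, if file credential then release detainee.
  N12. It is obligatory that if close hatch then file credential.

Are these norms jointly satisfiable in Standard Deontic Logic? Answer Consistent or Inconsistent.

Premise 1 is O(verify_permit → publish_log); even if O(publish_log) held, inferring O(verify_permit) would be affirming the consequent — invalid.
So O(verify_permit) is not derivable, and the apparent clash with O(¬verify_permit) does not arise.
A world satisfying every obligation exists (e.g. break_seal=true, close_hatch=false, evacuate=true, file_credential=false, open_valve=true, publish_log=true, reconcile_appeal=false, release_detainee=false, take_oath=false, unfreeze_account=false, verify_permit=false); no atom is both obligatory and forbidden, so the set is consistent.

Consistent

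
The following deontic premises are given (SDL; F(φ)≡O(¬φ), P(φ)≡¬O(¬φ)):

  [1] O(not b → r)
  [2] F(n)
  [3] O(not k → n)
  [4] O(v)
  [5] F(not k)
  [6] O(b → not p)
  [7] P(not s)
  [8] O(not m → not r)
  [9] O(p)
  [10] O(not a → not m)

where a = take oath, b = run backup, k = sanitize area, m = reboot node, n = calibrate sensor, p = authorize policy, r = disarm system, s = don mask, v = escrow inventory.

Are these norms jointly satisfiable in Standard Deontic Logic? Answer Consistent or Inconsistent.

Consistent

Premise 3 is O(not k → n), but O(not k) is not derivable from the premises, so it does not yield O(n).
So O(n) is not derivable, and the apparent clash with O(not n) does not arise.
A world satisfying every obligation exists (e.g. a=true, b=false, k=true, m=true, n=false, p=true, r=true, s=false, v=true); no atom is both obligatory and forbidden, so the set is consistent.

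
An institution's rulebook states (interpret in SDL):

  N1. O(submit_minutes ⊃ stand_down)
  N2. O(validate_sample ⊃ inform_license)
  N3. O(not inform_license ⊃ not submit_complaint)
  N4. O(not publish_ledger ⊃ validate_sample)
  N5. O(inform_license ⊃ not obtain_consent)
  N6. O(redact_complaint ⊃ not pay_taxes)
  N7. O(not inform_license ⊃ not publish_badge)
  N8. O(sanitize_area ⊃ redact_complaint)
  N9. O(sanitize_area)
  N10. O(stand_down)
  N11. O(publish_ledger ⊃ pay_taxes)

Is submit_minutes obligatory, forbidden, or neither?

Neither

Premise 1 is O(submit_minutes ⊃ stand_down); even if O(stand_down) held, inferring O(submit_minutes) would be affirming the consequent — invalid.
No premise or chain of K-axiom applications forces O(submit_minutes), and none forces O(not submit_minutes). So submit_minutes is neither obligatory nor forbidden under these norms.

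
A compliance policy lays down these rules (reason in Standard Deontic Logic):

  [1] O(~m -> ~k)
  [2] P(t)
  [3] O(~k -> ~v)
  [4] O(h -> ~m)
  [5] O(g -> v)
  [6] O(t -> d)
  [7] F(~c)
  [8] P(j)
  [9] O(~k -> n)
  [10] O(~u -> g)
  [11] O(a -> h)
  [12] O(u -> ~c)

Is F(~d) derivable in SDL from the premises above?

No

Premise 6 is O(t -> d), but O(t) is not derivable from the premises (the permission P(t) asserts only ~O(~t), not O(t)), so it does not yield O(d).
No other premise forces O(d). An ideal world satisfying every premise can still have ~d true, so F(~d) is not derivable.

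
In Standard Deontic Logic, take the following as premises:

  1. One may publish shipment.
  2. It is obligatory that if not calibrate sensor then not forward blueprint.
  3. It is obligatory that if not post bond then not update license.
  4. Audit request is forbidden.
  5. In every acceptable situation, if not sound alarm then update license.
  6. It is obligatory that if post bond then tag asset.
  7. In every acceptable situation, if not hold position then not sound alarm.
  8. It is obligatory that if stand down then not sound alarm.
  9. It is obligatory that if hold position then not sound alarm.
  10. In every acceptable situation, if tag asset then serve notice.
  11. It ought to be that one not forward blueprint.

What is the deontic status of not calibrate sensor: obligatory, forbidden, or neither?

Neither

Premise 2 is O(¬calibrate_sensor → ¬forward_blueprint); even if O(¬forward_blueprint) held, inferring O(¬calibrate_sensor) would be affirming the consequent — invalid.
No premise or chain of K-axiom applications forces O(¬calibrate_sensor), and none forces O(calibrate_sensor). So ¬calibrate_sensor is neither obligatory nor forbidden under these norms.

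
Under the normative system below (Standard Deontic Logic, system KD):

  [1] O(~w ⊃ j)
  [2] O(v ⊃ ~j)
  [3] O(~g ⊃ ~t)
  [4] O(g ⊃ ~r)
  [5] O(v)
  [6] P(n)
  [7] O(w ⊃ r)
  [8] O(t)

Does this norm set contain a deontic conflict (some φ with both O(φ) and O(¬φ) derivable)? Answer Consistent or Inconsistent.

Premise 8 gives O(t).
Premise 3, O(~g ⊃ ~t), contraposes to O(t ⊃ g); with O(t) we get O(g).
With premise 4, O(g ⊃ ~r), the K-axiom yields O(~r).
Premise 7 is O(w ⊃ r); contrapositively O(~r ⊃ ~w). Since O(~r) holds, K gives O(~w).
With premise 1, O(~w ⊃ j), the K-axiom yields O(j).
Premise 2 is O(v ⊃ ~j); contrapositively O(j ⊃ ~v). Since O(j) holds, K gives O(~v).
Yet premise 5 states O(v).
We now have both O(~v) and O(v) — v is simultaneously obligatory and forbidden, violating the D-axiom.

Inconsistent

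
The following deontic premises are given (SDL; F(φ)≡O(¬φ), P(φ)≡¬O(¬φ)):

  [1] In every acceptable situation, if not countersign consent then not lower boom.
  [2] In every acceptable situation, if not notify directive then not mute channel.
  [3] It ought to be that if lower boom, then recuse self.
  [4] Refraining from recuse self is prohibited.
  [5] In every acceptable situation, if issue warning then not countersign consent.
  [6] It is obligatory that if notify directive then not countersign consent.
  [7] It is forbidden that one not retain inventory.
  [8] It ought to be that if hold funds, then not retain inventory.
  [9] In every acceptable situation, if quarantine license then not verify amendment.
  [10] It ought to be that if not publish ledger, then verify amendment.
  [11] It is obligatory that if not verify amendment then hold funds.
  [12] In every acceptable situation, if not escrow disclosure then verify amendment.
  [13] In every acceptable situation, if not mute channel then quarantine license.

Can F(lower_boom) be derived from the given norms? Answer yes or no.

Premise 7 is F(¬retain_inventory), i.e. O(retain_inventory).
The contrapositive of premise 8 (O(hold_funds → ¬retain_inventory)) is O(retain_inventory → ¬hold_funds), and O(retain_inventory) is already established, so O(¬hold_funds).
Premise 11 is O(¬verify_amendment → hold_funds); contrapositively O(¬hold_funds → verify_amendment). Since O(¬hold_funds) holds, K gives O(verify_amendment).
Premise 9, O(quarantine_license → ¬verify_amendment), contraposes to O(verify_amendment → ¬quarantine_license); with O(verify_amendment) we get O(¬quarantine_license).
The contrapositive of premise 13 (O(¬mute_channel → quarantine_license)) is O(¬quarantine_license → mute_channel), and O(¬quarantine_license) is already established, so O(mute_channel).
The contrapositive of premise 2 (O(¬notify_directive → ¬mute_channel)) is O(mute_channel → notify_directive), and O(mute_channel) is already established, so O(notify_directive).
Applying K to premise 6 (O(notify_directive → ¬countersign_consent)) and O(notify_directive) yields O(¬countersign_consent).
From O(¬countersign_consent) and premise 1, O(¬countersign_consent → ¬lower_boom), we obtain O(¬lower_boom).
Premises 3, 4, 5, 10, 12 do not contribute to this derivation.
So O(¬lower_boom) holds, i.e. F(lower_boom). The claim follows.

Yes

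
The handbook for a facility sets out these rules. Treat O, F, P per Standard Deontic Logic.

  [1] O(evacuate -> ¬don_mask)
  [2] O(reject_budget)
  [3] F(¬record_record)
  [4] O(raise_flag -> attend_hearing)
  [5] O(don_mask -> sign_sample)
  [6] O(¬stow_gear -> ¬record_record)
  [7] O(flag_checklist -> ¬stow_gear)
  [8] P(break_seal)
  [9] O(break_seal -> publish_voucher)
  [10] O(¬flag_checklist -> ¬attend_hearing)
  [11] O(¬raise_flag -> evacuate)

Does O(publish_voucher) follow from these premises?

No

Premise 9 is O(break_seal -> publish_voucher), but O(break_seal) is not derivable from the premises (the permission P(break_seal) asserts only ¬O(¬break_seal), not O(break_seal)), so it does not yield O(publish_voucher).
No other premise forces O(publish_voucher). An ideal world satisfying every premise can still have publish_voucher false, so O(publish_voucher) is not derivable.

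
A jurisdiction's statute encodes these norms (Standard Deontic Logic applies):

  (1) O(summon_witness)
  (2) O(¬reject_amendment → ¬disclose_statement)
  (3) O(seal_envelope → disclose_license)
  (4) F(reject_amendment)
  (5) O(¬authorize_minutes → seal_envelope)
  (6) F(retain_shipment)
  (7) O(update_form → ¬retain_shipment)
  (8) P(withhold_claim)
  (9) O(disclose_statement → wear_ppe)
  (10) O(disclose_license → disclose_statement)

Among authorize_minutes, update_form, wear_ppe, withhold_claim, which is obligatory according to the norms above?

Premise 4 is F(reject_amendment), i.e. O(¬reject_amendment).
Premise 2 is O(¬reject_amendment → ¬disclose_statement); since O(¬reject_amendment), deontic closure gives O(¬disclose_statement).
Premise 10, O(disclose_license → disclose_statement), contraposes to O(¬disclose_statement → ¬disclose_license); with O(¬disclose_statement) we get O(¬disclose_license).
Premise 3, O(seal_envelope → disclose_license), contraposes to O(¬disclose_license → ¬seal_envelope); with O(¬disclose_license) we get O(¬seal_envelope).
Premise 5, O(¬authorize_minutes → seal_envelope), contraposes to O(¬seal_envelope → authorize_minutes); with O(¬seal_envelope) we get O(authorize_minutes).
So O(authorize_minutes) holds — authorize_minutes is obligatory. None of the other listed options is made obligatory by any chain of premises.

authorize_minutes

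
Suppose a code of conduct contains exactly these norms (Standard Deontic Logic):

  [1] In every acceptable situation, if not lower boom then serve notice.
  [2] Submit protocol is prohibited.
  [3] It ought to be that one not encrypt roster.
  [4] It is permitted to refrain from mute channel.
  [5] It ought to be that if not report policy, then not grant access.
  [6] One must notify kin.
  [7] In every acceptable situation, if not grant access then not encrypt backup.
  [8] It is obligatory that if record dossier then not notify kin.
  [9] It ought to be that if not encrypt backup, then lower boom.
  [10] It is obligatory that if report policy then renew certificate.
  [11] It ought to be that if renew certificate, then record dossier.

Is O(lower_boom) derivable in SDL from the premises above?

From premise 6 we have O(notify_kin).
Premise 8 is O(record_dossier → ¬notify_kin); contrapositively O(notify_kin → ¬record_dossier). Since O(notify_kin) holds, K gives O(¬record_dossier).
Premise 11, O(renew_certificate → record_dossier), contraposes to O(¬record_dossier → ¬renew_certificate); with O(¬record_dossier) we get O(¬renew_certificate).
Premise 10 is O(report_policy → renew_certificate); contrapositively O(¬renew_certificate → ¬report_policy). Since O(¬renew_certificate) holds, K gives O(¬report_policy).
Applying K to premise 5 (O(¬report_policy → ¬grant_access)) and O(¬report_policy) yields O(¬grant_access).
From O(¬grant_access) and premise 7, O(¬grant_access → ¬encrypt_backup), we obtain O(¬encrypt_backup).
Premise 9 is O(¬encrypt_backup → lower_boom); since O(¬encrypt_backup), deontic closure gives O(lower_boom).
Premises 1, 2, 3, 4 do not contribute to this derivation.
So O(lower_boom) follows.

Yes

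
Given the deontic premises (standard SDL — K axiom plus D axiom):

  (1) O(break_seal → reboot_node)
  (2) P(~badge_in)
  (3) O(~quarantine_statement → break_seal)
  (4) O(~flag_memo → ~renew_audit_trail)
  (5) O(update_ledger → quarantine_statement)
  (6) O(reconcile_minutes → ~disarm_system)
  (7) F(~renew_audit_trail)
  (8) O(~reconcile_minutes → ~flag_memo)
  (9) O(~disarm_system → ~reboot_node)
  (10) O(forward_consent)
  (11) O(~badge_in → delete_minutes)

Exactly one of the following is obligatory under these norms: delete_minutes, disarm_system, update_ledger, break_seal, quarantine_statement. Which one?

quarantine_statement

F(~renew_audit_trail) at premise 7 means O(renew_audit_trail).
Premise 4, O(~flag_memo → ~renew_audit_trail), contraposes to O(renew_audit_trail → flag_memo); with O(renew_audit_trail) we get O(flag_memo).
The contrapositive of premise 8 (O(~reconcile_minutes → ~flag_memo)) is O(flag_memo → reconcile_minutes), and O(flag_memo) is already established, so O(reconcile_minutes).
From O(reconcile_minutes) and premise 6, O(reconcile_minutes → ~disarm_system), we obtain O(~disarm_system).
From O(~disarm_system) and premise 9, O(~disarm_system → ~reboot_node), we obtain O(~reboot_node).
The contrapositive of premise 1 (O(break_seal → reboot_node)) is O(~reboot_node → ~break_seal), and O(~reboot_node) is already established, so O(~break_seal).
Premise 3 is O(~quarantine_statement → break_seal); contrapositively O(~break_seal → quarantine_statement). Since O(~break_seal) holds, K gives O(quarantine_statement).
So O(quarantine_statement) holds — quarantine_statement is obligatory. None of the other listed options is made obligatory by any chain of premises.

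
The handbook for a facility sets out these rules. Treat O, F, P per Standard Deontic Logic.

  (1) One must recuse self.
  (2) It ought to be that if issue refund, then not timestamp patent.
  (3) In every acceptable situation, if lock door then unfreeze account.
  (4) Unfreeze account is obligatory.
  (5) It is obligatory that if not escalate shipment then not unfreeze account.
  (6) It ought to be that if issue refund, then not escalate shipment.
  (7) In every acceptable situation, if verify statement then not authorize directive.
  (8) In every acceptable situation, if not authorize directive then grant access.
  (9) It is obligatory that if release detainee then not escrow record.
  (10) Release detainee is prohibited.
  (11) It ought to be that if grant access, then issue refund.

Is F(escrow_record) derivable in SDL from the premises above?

Premise 9 is O(release_detainee → ¬escrow_record), but O(release_detainee) is not derivable from the premises, so it does not yield O(¬escrow_record).
No other premise forces O(¬escrow_record). An ideal world satisfying every premise can still have escrow_record true, so F(escrow_record) is not derivable.

No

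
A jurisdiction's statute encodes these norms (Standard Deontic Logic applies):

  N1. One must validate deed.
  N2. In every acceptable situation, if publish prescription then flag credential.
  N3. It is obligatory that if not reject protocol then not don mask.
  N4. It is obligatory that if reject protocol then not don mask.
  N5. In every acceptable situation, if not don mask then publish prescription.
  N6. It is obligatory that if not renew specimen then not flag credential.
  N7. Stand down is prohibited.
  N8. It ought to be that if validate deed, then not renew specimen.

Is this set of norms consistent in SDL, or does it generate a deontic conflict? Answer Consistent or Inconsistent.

Premises 3 and 4 are O(¬reject_protocol → ¬don_mask) and O(reject_protocol → ¬don_mask); every ideal world satisfies ¬reject_protocol or reject_protocol, so in either case ¬don_mask holds — hence O(¬don_mask).
With premise 5, O(¬don_mask → publish_prescription), the K-axiom yields O(publish_prescription).
From O(publish_prescription) and premise 2, O(publish_prescription → flag_credential), we obtain O(flag_credential).
Premise 6 is O(¬renew_specimen → ¬flag_credential); contrapositively O(flag_credential → renew_specimen). Since O(flag_credential) holds, K gives O(renew_specimen).
Premise 8, O(validate_deed → ¬renew_specimen), contraposes to O(renew_specimen → ¬validate_deed); with O(renew_specimen) we get O(¬validate_deed).
However, premise 1 gives O(validate_deed).
We now have both O(¬validate_deed) and O(validate_deed) — validate_deed is simultaneously obligatory and forbidden, violating the D-axiom.

Inconsistent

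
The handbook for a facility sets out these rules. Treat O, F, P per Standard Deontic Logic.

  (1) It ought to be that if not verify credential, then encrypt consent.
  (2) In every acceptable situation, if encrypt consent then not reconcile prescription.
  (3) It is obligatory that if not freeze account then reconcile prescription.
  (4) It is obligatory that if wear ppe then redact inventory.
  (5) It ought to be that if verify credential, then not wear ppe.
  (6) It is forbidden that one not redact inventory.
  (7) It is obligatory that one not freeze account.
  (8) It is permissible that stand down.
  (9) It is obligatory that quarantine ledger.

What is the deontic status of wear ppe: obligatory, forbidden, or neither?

Forbidden

Premise 7 states O(¬freeze_account) outright.
With premise 3, O(¬freeze_account → reconcile_prescription), the K-axiom yields O(reconcile_prescription).
The contrapositive of premise 2 (O(encrypt_consent → ¬reconcile_prescription)) is O(reconcile_prescription → ¬encrypt_consent), and O(reconcile_prescription) is already established, so O(¬encrypt_consent).
Premise 1 is O(¬verify_credential → encrypt_consent); contrapositively O(¬encrypt_consent → verify_credential). Since O(¬encrypt_consent) holds, K gives O(verify_credential).
Applying K to premise 5 (O(verify_credential → ¬wear_ppe)) and O(verify_credential) yields O(¬wear_ppe).
Premises 4, 6, 8, 9 do not contribute to this derivation.
Thus O(¬wear_ppe), which is F(wear_ppe): wear_ppe is forbidden.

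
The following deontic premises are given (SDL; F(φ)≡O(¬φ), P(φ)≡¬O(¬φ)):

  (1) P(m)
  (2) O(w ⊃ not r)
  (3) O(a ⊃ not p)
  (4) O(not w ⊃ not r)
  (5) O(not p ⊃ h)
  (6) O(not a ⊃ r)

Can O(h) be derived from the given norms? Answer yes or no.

Yes

Premises 2 and 4 cover both cases: O(w ⊃ not r) and O(not w ⊃ not r). Since w ∨ not w is a tautology, O(not r) follows.
Premise 6, O(not a ⊃ r), contraposes to O(not r ⊃ a); with O(not r) we get O(a).
From O(a) and premise 3, O(a ⊃ not p), we obtain O(not p).
Premise 5 is O(not p ⊃ h); since O(not p), deontic closure gives O(h).
Premise 1 does not contribute to this derivation.
So O(h) follows.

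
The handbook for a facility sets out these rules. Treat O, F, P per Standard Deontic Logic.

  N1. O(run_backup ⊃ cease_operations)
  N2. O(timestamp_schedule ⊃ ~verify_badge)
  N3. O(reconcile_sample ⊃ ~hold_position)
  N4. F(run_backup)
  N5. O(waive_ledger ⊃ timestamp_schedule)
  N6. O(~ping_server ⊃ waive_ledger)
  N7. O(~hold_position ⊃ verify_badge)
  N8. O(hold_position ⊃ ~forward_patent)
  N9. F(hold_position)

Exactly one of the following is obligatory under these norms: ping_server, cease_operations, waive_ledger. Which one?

Premise 9, F(hold_position), is equivalent to O(~hold_position).
From O(~hold_position) and premise 7, O(~hold_position ⊃ verify_badge), we obtain O(verify_badge).
Premise 2 is O(timestamp_schedule ⊃ ~verify_badge); contrapositively O(verify_badge ⊃ ~timestamp_schedule). Since O(verify_badge) holds, K gives O(~timestamp_schedule).
Premise 5, O(waive_ledger ⊃ timestamp_schedule), contraposes to O(~timestamp_schedule ⊃ ~waive_ledger); with O(~timestamp_schedule) we get O(~waive_ledger).
Premise 6 is O(~ping_server ⊃ waive_ledger); contrapositively O(~waive_ledger ⊃ ping_server). Since O(~waive_ledger) holds, K gives O(ping_server).
So O(ping_server) holds — ping_server is obligatory. None of the other listed options is made obligatory by any chain of premises.

ping_server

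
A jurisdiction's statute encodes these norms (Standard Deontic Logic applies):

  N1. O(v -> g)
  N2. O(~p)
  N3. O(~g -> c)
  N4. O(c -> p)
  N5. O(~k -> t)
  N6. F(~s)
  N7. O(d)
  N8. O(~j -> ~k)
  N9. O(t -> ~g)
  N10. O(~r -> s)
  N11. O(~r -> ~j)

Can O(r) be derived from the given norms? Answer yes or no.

Premise 2 states O(~p) outright.
The contrapositive of premise 4 (O(c -> p)) is O(~p -> ~c), and O(~p) is already established, so O(~c).
The contrapositive of premise 3 (O(~g -> c)) is O(~c -> g), and O(~c) is already established, so O(g).
The contrapositive of premise 9 (O(t -> ~g)) is O(g -> ~t), and O(g) is already established, so O(~t).
Premise 5, O(~k -> t), contraposes to O(~t -> k); with O(~t) we get O(k).
Premise 8, O(~j -> ~k), contraposes to O(k -> j); with O(k) we get O(j).
Premise 11, O(~r -> ~j), contraposes to O(j -> r); with O(j) we get O(r).
Premises 1, 6, 7, 10 do not contribute to this derivation.
So O(r) follows.

Yes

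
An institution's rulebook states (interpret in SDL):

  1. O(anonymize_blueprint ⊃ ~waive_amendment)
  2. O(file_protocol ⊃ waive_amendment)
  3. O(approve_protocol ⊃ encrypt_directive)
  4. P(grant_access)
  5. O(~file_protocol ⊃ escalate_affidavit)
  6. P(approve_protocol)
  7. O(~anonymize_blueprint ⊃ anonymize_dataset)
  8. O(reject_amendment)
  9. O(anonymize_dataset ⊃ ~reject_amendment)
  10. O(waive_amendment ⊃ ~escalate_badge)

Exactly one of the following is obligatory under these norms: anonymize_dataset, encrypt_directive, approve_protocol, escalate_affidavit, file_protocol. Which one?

Premise 8 states O(reject_amendment) outright.
Premise 9, O(anonymize_dataset ⊃ ~reject_amendment), contraposes to O(reject_amendment ⊃ ~anonymize_dataset); with O(reject_amendment) we get O(~anonymize_dataset).
The contrapositive of premise 7 (O(~anonymize_blueprint ⊃ anonymize_dataset)) is O(~anonymize_dataset ⊃ anonymize_blueprint), and O(~anonymize_dataset) is already established, so O(anonymize_blueprint).
With premise 1, O(anonymize_blueprint ⊃ ~waive_amendment), the K-axiom yields O(~waive_amendment).
Premise 2, O(file_protocol ⊃ waive_amendment), contraposes to O(~waive_amendment ⊃ ~file_protocol); with O(~waive_amendment) we get O(~file_protocol).
Premise 5 is O(~file_protocol ⊃ escalate_affidavit); since O(~file_protocol), deontic closure gives O(escalate_affidavit).
So O(escalate_affidavit) holds — escalate_affidavit is obligatory. None of the other listed options is made obligatory by any chain of premises.

escalate_affidavit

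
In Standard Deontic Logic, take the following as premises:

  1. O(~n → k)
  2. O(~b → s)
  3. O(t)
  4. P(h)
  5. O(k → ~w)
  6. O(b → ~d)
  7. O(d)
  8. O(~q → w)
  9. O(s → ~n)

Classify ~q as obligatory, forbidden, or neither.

Forbidden

Premise 7 gives O(d).
The contrapositive of premise 6 (O(b → ~d)) is O(d → ~b), and O(d) is already established, so O(~b).
Applying K to premise 2 (O(~b → s)) and O(~b) yields O(s).
Applying K to premise 9 (O(s → ~n)) and O(s) yields O(~n).
Applying K to premise 1 (O(~n → k)) and O(~n) yields O(k).
With premise 5, O(k → ~w), the K-axiom yields O(~w).
Premise 8, O(~q → w), contraposes to O(~w → q); with O(~w) we get O(q).
Premises 3, 4 do not contribute to this derivation.
Thus O(q), which is F(~q): ~q is forbidden.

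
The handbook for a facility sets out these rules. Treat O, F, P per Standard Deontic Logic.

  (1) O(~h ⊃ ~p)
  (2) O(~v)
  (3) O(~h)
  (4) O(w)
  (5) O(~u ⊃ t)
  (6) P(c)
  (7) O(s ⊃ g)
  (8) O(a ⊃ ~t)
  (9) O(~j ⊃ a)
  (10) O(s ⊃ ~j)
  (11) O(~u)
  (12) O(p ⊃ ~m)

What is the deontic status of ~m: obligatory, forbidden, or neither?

Neither

Premise 12 is O(p ⊃ ~m), but O(p) is not derivable from the premises, so it does not yield O(~m).
No premise or chain of K-axiom applications forces O(~m), and none forces O(m). So ~m is neither obligatory nor forbidden under these norms.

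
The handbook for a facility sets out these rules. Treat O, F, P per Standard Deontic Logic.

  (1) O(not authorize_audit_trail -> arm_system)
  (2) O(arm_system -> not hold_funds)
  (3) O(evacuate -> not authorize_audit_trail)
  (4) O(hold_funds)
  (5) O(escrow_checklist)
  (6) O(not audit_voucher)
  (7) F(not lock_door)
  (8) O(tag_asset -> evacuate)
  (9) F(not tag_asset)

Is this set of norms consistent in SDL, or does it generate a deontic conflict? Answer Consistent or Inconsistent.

Inconsistent

Premise 4 states O(hold_funds) outright.
Premise 2 is O(arm_system -> not hold_funds); contrapositively O(hold_funds -> not arm_system). Since O(hold_funds) holds, K gives O(not arm_system).
Premise 1 is O(not authorize_audit_trail -> arm_system); contrapositively O(not arm_system -> authorize_audit_trail). Since O(not arm_system) holds, K gives O(authorize_audit_trail).
Premise 3, O(evacuate -> not authorize_audit_trail), contraposes to O(authorize_audit_trail -> not evacuate); with O(authorize_audit_trail) we get O(not evacuate).
Premise 8, O(tag_asset -> evacuate), contraposes to O(not evacuate -> not tag_asset); with O(not evacuate) we get O(not tag_asset).
However, F(not tag_asset) at premise 9 amounts to O(tag_asset).
We now have both O(not tag_asset) and O(tag_asset) — tag_asset is simultaneously obligatory and forbidden, violating the D-axiom.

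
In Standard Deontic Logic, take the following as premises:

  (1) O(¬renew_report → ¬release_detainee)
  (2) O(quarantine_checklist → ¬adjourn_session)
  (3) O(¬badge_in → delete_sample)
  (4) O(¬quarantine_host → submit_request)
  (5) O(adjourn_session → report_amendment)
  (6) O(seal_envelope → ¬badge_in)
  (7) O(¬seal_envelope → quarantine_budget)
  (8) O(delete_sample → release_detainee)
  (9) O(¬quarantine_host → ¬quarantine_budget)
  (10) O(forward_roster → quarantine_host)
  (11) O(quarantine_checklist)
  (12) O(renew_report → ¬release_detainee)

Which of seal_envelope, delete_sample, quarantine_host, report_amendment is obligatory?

quarantine_host

By case analysis on ¬renew_report: premise 1 gives O(¬renew_report → ¬release_detainee) and premise 12 gives O(renew_report → ¬release_detainee), so O(¬release_detainee) either way.
The contrapositive of premise 8 (O(delete_sample → release_detainee)) is O(¬release_detainee → ¬delete_sample), and O(¬release_detainee) is already established, so O(¬delete_sample).
Premise 3 is O(¬badge_in → delete_sample); contrapositively O(¬delete_sample → badge_in). Since O(¬delete_sample) holds, K gives O(badge_in).
Premise 6 is O(seal_envelope → ¬badge_in); contrapositively O(badge_in → ¬seal_envelope). Since O(badge_in) holds, K gives O(¬seal_envelope).
With premise 7, O(¬seal_envelope → quarantine_budget), the K-axiom yields O(quarantine_budget).
Premise 9, O(¬quarantine_host → ¬quarantine_budget), contraposes to O(quarantine_budget → quarantine_host); with O(quarantine_budget) we get O(quarantine_host).
So O(quarantine_host) holds — quarantine_host is obligatory. None of the other listed options is made obligatory by any chain of premises.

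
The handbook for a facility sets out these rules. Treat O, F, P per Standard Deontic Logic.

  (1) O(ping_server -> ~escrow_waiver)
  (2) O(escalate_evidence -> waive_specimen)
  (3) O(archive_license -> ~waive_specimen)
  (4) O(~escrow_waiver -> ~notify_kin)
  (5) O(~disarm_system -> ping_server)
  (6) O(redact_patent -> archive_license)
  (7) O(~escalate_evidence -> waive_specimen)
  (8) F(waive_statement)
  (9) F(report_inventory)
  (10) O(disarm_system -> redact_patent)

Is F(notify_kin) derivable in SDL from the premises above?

Yes

Premises 2 and 7 are O(escalate_evidence -> waive_specimen) and O(~escalate_evidence -> waive_specimen); every ideal world satisfies escalate_evidence or ~escalate_evidence, so in either case waive_specimen holds — hence O(waive_specimen).
Premise 3 is O(archive_license -> ~waive_specimen); contrapositively O(waive_specimen -> ~archive_license). Since O(waive_specimen) holds, K gives O(~archive_license).
Premise 6, O(redact_patent -> archive_license), contraposes to O(~archive_license -> ~redact_patent); with O(~archive_license) we get O(~redact_patent).
The contrapositive of premise 10 (O(disarm_system -> redact_patent)) is O(~redact_patent -> ~disarm_system), and O(~redact_patent) is already established, so O(~disarm_system).
Applying K to premise 5 (O(~disarm_system -> ping_server)) and O(~disarm_system) yields O(ping_server).
Applying K to premise 1 (O(ping_server -> ~escrow_waiver)) and O(ping_server) yields O(~escrow_waiver).
Applying K to premise 4 (O(~escrow_waiver -> ~notify_kin)) and O(~escrow_waiver) yields O(~notify_kin).
Premises 8, 9 do not contribute to this derivation.
So O(~notify_kin) holds, i.e. F(notify_kin). The claim follows.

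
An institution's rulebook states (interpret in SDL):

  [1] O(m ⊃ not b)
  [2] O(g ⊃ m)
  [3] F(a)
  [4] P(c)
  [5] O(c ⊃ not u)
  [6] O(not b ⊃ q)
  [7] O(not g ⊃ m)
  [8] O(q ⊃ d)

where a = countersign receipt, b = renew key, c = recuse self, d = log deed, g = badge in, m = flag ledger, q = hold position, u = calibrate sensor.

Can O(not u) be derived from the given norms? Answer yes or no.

Premise 5 is O(c ⊃ not u), but O(c) is not derivable from the premises (the permission P(c) asserts only not O(not c), not O(c)), so it does not yield O(not u).
No other premise forces O(not u). An ideal world satisfying every premise can still have not u false, so O(not u) is not derivable.

No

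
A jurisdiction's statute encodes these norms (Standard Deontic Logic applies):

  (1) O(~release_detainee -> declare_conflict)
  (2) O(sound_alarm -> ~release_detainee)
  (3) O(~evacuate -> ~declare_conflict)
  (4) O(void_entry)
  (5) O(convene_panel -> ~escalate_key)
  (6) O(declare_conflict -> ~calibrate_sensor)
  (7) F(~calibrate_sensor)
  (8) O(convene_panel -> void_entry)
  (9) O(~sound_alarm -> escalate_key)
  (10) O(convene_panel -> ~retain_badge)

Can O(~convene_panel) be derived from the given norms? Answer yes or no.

F(~calibrate_sensor) at premise 7 means O(calibrate_sensor).
Premise 6, O(declare_conflict -> ~calibrate_sensor), contraposes to O(calibrate_sensor -> ~declare_conflict); with O(calibrate_sensor) we get O(~declare_conflict).
The contrapositive of premise 1 (O(~release_detainee -> declare_conflict)) is O(~declare_conflict -> release_detainee), and O(~declare_conflict) is already established, so O(release_detainee).
The contrapositive of premise 2 (O(sound_alarm -> ~release_detainee)) is O(release_detainee -> ~sound_alarm), and O(release_detainee) is already established, so O(~sound_alarm).
Applying K to premise 9 (O(~sound_alarm -> escalate_key)) and O(~sound_alarm) yields O(escalate_key).
The contrapositive of premise 5 (O(convene_panel -> ~escalate_key)) is O(escalate_key -> ~convene_panel), and O(escalate_key) is already established, so O(~convene_panel).
Premises 3, 4, 8, 10 do not contribute to this derivation.
So O(~convene_panel) follows.

Yes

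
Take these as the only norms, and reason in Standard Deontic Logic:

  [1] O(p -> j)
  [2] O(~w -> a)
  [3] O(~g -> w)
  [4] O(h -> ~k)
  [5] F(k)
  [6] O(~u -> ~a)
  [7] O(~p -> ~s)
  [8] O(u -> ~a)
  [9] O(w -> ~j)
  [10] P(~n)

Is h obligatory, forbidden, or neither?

Neither

Premise 4 is O(h -> ~k); even if O(~k) held, inferring O(h) would be affirming the consequent — invalid.
No premise or chain of K-axiom applications forces O(h), and none forces O(~h). So h is neither obligatory nor forbidden under these norms.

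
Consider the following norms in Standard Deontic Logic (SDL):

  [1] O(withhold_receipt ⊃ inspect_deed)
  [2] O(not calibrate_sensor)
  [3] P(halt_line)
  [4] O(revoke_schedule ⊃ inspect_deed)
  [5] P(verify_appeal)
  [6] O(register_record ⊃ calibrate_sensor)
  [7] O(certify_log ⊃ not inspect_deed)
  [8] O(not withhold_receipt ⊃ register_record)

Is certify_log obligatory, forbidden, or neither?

Forbidden

From premise 2 we have O(not calibrate_sensor).
The contrapositive of premise 6 (O(register_record ⊃ calibrate_sensor)) is O(not calibrate_sensor ⊃ not register_record), and O(not calibrate_sensor) is already established, so O(not register_record).
The contrapositive of premise 8 (O(not withhold_receipt ⊃ register_record)) is O(not register_record ⊃ withhold_receipt), and O(not register_record) is already established, so O(withhold_receipt).
Premise 1 is O(withhold_receipt ⊃ inspect_deed); since O(withhold_receipt), deontic closure gives O(inspect_deed).
The contrapositive of premise 7 (O(certify_log ⊃ not inspect_deed)) is O(inspect_deed ⊃ not certify_log), and O(inspect_deed) is already established, so O(not certify_log).
Premises 3, 4, 5 do not contribute to this derivation.
Thus O(not certify_log), which is F(certify_log): certify_log is forbidden.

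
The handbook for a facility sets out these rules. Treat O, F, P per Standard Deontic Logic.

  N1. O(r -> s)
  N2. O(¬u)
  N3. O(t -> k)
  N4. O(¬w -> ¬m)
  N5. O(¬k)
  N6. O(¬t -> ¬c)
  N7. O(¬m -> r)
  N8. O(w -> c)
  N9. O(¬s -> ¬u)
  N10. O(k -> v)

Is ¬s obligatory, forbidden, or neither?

Forbidden

Premise 5 gives O(¬k).
Premise 3 is O(t -> k); contrapositively O(¬k -> ¬t). Since O(¬k) holds, K gives O(¬t).
With premise 6, O(¬t -> ¬c), the K-axiom yields O(¬c).
Premise 8, O(w -> c), contraposes to O(¬c -> ¬w); with O(¬c) we get O(¬w).
Premise 4 is O(¬w -> ¬m); since O(¬w), deontic closure gives O(¬m).
From O(¬m) and premise 7, O(¬m -> r), we obtain O(r).
Premise 1 is O(r -> s); since O(r), deontic closure gives O(s).
Premises 2, 9, 10 do not contribute to this derivation.
Thus O(s), which is F(¬s): ¬s is forbidden.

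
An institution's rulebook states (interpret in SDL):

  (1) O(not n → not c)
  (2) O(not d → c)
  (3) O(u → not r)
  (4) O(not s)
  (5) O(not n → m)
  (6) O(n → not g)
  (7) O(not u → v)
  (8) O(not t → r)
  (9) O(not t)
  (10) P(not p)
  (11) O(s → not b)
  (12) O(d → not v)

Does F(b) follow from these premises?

No

Premise 11 is O(s → not b), but O(s) is not derivable from the premises, so it does not yield O(not b).
No other premise forces O(not b). An ideal world satisfying every premise can still have b true, so F(b) is not derivable.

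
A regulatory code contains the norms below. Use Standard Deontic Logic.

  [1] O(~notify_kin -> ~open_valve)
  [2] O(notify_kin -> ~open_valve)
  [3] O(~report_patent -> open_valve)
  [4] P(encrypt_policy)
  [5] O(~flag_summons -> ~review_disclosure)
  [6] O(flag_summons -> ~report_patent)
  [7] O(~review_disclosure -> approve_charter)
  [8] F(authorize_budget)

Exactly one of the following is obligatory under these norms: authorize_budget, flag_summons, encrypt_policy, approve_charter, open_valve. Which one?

approve_charter

By case analysis on ~notify_kin: premise 1 gives O(~notify_kin -> ~open_valve) and premise 2 gives O(notify_kin -> ~open_valve), so O(~open_valve) either way.
The contrapositive of premise 3 (O(~report_patent -> open_valve)) is O(~open_valve -> report_patent), and O(~open_valve) is already established, so O(report_patent).
The contrapositive of premise 6 (O(flag_summons -> ~report_patent)) is O(report_patent -> ~flag_summons), and O(report_patent) is already established, so O(~flag_summons).
Premise 5 is O(~flag_summons -> ~review_disclosure); since O(~flag_summons), deontic closure gives O(~review_disclosure).
With premise 7, O(~review_disclosure -> approve_charter), the K-axiom yields O(approve_charter).
So O(approve_charter) holds — approve_charter is obligatory. None of the other listed options is made obligatory by any chain of premises.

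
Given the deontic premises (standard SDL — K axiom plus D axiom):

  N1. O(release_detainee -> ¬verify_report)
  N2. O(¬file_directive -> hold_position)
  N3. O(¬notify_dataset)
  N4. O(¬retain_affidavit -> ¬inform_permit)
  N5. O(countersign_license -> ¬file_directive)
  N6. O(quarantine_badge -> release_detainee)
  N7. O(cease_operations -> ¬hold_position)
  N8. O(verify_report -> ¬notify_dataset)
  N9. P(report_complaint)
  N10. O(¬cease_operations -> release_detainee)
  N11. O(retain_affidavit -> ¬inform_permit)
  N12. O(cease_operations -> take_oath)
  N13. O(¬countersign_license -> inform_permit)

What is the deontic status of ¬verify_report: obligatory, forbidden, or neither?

Obligatory

Premises 11 and 4 cover both cases: O(retain_affidavit -> ¬inform_permit) and O(¬retain_affidavit -> ¬inform_permit). Since retain_affidavit ∨ ¬retain_affidavit is a tautology, O(¬inform_permit) follows.
Premise 13 is O(¬countersign_license -> inform_permit); contrapositively O(¬inform_permit -> countersign_license). Since O(¬inform_permit) holds, K gives O(countersign_license).
Premise 5 is O(countersign_license -> ¬file_directive); since O(countersign_license), deontic closure gives O(¬file_directive).
From O(¬file_directive) and premise 2, O(¬file_directive -> hold_position), we obtain O(hold_position).
The contrapositive of premise 7 (O(cease_operations -> ¬hold_position)) is O(hold_position -> ¬cease_operations), and O(hold_position) is already established, so O(¬cease_operations).
Applying K to premise 10 (O(¬cease_operations -> release_detainee)) and O(¬cease_operations) yields O(release_detainee).
From O(release_detainee) and premise 1, O(release_detainee -> ¬verify_report), we obtain O(¬verify_report).
Premises 3, 6, 8, 9, 12 do not contribute to this derivation.
Hence ¬verify_report is obligatory.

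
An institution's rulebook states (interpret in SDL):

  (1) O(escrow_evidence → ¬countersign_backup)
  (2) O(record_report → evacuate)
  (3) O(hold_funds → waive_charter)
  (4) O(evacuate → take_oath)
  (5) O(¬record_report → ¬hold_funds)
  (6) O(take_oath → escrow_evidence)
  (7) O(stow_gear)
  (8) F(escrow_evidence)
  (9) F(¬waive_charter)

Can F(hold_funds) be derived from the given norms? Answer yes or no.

F(escrow_evidence) at premise 8 means O(¬escrow_evidence).
Premise 6 is O(take_oath → escrow_evidence); contrapositively O(¬escrow_evidence → ¬take_oath). Since O(¬escrow_evidence) holds, K gives O(¬take_oath).
Premise 4, O(evacuate → take_oath), contraposes to O(¬take_oath → ¬evacuate); with O(¬take_oath) we get O(¬evacuate).
Premise 2, O(record_report → evacuate), contraposes to O(¬evacuate → ¬record_report); with O(¬evacuate) we get O(¬record_report).
From O(¬record_report) and premise 5, O(¬record_report → ¬hold_funds), we obtain O(¬hold_funds).
Premises 1, 3, 7, 9 do not contribute to this derivation.
So O(¬hold_funds) holds, i.e. F(hold_funds). The claim follows.

Yes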